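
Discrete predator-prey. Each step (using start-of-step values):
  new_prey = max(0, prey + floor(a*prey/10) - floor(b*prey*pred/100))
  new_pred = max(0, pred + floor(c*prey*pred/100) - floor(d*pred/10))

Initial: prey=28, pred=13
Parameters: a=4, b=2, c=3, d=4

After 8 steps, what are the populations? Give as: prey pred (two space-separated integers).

Step 1: prey: 28+11-7=32; pred: 13+10-5=18
Step 2: prey: 32+12-11=33; pred: 18+17-7=28
Step 3: prey: 33+13-18=28; pred: 28+27-11=44
Step 4: prey: 28+11-24=15; pred: 44+36-17=63
Step 5: prey: 15+6-18=3; pred: 63+28-25=66
Step 6: prey: 3+1-3=1; pred: 66+5-26=45
Step 7: prey: 1+0-0=1; pred: 45+1-18=28
Step 8: prey: 1+0-0=1; pred: 28+0-11=17

Answer: 1 17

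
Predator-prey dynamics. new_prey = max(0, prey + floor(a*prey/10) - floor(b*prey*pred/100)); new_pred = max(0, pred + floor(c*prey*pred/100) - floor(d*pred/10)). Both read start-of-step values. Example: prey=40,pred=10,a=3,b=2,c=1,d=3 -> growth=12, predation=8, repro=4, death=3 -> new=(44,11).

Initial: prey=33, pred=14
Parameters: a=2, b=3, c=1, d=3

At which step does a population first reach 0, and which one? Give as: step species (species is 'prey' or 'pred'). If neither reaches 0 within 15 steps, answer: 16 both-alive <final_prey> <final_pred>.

Answer: 16 both-alive 24 3

Derivation:
Step 1: prey: 33+6-13=26; pred: 14+4-4=14
Step 2: prey: 26+5-10=21; pred: 14+3-4=13
Step 3: prey: 21+4-8=17; pred: 13+2-3=12
Step 4: prey: 17+3-6=14; pred: 12+2-3=11
Step 5: prey: 14+2-4=12; pred: 11+1-3=9
Step 6: prey: 12+2-3=11; pred: 9+1-2=8
Step 7: prey: 11+2-2=11; pred: 8+0-2=6
Step 8: prey: 11+2-1=12; pred: 6+0-1=5
Step 9: prey: 12+2-1=13; pred: 5+0-1=4
Step 10: prey: 13+2-1=14; pred: 4+0-1=3
Step 11: prey: 14+2-1=15; pred: 3+0-0=3
Step 12: prey: 15+3-1=17; pred: 3+0-0=3
Step 13: prey: 17+3-1=19; pred: 3+0-0=3
Step 14: prey: 19+3-1=21; pred: 3+0-0=3
Step 15: prey: 21+4-1=24; pred: 3+0-0=3
No extinction within 15 steps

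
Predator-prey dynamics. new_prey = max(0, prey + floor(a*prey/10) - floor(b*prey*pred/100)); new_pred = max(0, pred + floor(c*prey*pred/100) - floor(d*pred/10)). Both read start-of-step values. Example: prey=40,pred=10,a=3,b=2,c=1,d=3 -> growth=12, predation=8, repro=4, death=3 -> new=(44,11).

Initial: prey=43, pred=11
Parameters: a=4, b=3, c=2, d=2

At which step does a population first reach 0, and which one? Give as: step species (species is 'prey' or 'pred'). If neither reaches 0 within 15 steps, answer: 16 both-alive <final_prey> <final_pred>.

Step 1: prey: 43+17-14=46; pred: 11+9-2=18
Step 2: prey: 46+18-24=40; pred: 18+16-3=31
Step 3: prey: 40+16-37=19; pred: 31+24-6=49
Step 4: prey: 19+7-27=0; pred: 49+18-9=58
First extinction: prey at step 4

Answer: 4 prey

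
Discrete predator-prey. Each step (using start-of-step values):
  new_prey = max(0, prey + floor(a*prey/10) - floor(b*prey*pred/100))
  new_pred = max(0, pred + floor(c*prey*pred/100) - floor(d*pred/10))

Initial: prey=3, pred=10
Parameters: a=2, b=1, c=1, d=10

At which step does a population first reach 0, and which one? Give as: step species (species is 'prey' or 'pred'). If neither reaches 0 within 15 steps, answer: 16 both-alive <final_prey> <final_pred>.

Answer: 1 pred

Derivation:
Step 1: prey: 3+0-0=3; pred: 10+0-10=0
First extinction: pred at step 1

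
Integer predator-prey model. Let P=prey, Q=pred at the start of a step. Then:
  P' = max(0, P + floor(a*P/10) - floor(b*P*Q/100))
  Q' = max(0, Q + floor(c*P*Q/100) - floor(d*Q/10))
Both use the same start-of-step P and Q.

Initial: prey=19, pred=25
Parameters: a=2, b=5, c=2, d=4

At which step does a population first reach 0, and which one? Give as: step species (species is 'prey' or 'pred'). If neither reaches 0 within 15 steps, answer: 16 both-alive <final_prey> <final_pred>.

Answer: 1 prey

Derivation:
Step 1: prey: 19+3-23=0; pred: 25+9-10=24
First extinction: prey at step 1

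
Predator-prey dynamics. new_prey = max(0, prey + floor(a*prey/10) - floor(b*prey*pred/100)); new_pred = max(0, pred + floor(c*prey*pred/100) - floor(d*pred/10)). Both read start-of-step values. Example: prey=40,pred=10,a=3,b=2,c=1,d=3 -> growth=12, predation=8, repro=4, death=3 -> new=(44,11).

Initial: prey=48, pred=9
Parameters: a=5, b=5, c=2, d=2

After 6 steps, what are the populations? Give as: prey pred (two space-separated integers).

Step 1: prey: 48+24-21=51; pred: 9+8-1=16
Step 2: prey: 51+25-40=36; pred: 16+16-3=29
Step 3: prey: 36+18-52=2; pred: 29+20-5=44
Step 4: prey: 2+1-4=0; pred: 44+1-8=37
Step 5: prey: 0+0-0=0; pred: 37+0-7=30
Step 6: prey: 0+0-0=0; pred: 30+0-6=24

Answer: 0 24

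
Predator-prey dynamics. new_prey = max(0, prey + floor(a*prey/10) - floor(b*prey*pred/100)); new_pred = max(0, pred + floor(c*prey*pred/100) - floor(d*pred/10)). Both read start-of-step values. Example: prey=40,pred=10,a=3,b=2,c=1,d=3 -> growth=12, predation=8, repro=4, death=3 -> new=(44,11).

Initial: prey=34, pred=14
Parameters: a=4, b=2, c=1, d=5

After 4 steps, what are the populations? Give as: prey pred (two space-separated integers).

Step 1: prey: 34+13-9=38; pred: 14+4-7=11
Step 2: prey: 38+15-8=45; pred: 11+4-5=10
Step 3: prey: 45+18-9=54; pred: 10+4-5=9
Step 4: prey: 54+21-9=66; pred: 9+4-4=9

Answer: 66 9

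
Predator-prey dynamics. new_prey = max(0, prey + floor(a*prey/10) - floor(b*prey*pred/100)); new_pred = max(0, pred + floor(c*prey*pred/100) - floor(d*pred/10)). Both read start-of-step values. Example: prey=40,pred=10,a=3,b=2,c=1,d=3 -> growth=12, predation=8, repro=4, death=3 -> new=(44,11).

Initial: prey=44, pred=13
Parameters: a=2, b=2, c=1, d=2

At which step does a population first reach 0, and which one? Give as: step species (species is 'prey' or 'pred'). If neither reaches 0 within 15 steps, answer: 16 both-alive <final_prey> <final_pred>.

Step 1: prey: 44+8-11=41; pred: 13+5-2=16
Step 2: prey: 41+8-13=36; pred: 16+6-3=19
Step 3: prey: 36+7-13=30; pred: 19+6-3=22
Step 4: prey: 30+6-13=23; pred: 22+6-4=24
Step 5: prey: 23+4-11=16; pred: 24+5-4=25
Step 6: prey: 16+3-8=11; pred: 25+4-5=24
Step 7: prey: 11+2-5=8; pred: 24+2-4=22
Step 8: prey: 8+1-3=6; pred: 22+1-4=19
Step 9: prey: 6+1-2=5; pred: 19+1-3=17
Step 10: prey: 5+1-1=5; pred: 17+0-3=14
Step 11: prey: 5+1-1=5; pred: 14+0-2=12
Step 12: prey: 5+1-1=5; pred: 12+0-2=10
Step 13: prey: 5+1-1=5; pred: 10+0-2=8
Step 14: prey: 5+1-0=6; pred: 8+0-1=7
Step 15: prey: 6+1-0=7; pred: 7+0-1=6
No extinction within 15 steps

Answer: 16 both-alive 7 6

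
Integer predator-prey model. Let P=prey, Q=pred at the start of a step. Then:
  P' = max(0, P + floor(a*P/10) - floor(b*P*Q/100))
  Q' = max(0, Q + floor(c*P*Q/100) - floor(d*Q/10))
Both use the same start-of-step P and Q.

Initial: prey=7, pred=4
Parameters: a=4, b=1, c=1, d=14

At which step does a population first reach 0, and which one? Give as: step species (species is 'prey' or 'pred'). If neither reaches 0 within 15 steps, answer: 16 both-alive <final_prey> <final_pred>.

Step 1: prey: 7+2-0=9; pred: 4+0-5=0
First extinction: pred at step 1

Answer: 1 pred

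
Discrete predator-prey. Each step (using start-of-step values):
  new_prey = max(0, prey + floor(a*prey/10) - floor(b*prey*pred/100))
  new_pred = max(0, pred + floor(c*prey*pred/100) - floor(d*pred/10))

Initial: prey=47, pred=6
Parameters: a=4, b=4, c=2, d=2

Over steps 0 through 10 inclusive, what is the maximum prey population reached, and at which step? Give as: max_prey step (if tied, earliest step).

Step 1: prey: 47+18-11=54; pred: 6+5-1=10
Step 2: prey: 54+21-21=54; pred: 10+10-2=18
Step 3: prey: 54+21-38=37; pred: 18+19-3=34
Step 4: prey: 37+14-50=1; pred: 34+25-6=53
Step 5: prey: 1+0-2=0; pred: 53+1-10=44
Step 6: prey: 0+0-0=0; pred: 44+0-8=36
Step 7: prey: 0+0-0=0; pred: 36+0-7=29
Step 8: prey: 0+0-0=0; pred: 29+0-5=24
Step 9: prey: 0+0-0=0; pred: 24+0-4=20
Step 10: prey: 0+0-0=0; pred: 20+0-4=16
Max prey = 54 at step 1

Answer: 54 1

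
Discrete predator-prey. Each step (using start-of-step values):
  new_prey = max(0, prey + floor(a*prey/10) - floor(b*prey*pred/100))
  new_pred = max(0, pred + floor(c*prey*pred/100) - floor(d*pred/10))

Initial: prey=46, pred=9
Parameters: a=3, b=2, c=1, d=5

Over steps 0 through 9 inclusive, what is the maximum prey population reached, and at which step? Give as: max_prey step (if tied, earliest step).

Answer: 80 6

Derivation:
Step 1: prey: 46+13-8=51; pred: 9+4-4=9
Step 2: prey: 51+15-9=57; pred: 9+4-4=9
Step 3: prey: 57+17-10=64; pred: 9+5-4=10
Step 4: prey: 64+19-12=71; pred: 10+6-5=11
Step 5: prey: 71+21-15=77; pred: 11+7-5=13
Step 6: prey: 77+23-20=80; pred: 13+10-6=17
Step 7: prey: 80+24-27=77; pred: 17+13-8=22
Step 8: prey: 77+23-33=67; pred: 22+16-11=27
Step 9: prey: 67+20-36=51; pred: 27+18-13=32
Max prey = 80 at step 6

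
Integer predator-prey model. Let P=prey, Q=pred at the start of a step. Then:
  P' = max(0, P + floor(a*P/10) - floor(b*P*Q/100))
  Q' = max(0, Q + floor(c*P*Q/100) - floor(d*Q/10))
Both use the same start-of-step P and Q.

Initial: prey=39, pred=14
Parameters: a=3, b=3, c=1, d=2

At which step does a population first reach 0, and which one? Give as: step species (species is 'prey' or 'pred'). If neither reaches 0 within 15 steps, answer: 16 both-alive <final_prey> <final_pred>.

Answer: 16 both-alive 9 4

Derivation:
Step 1: prey: 39+11-16=34; pred: 14+5-2=17
Step 2: prey: 34+10-17=27; pred: 17+5-3=19
Step 3: prey: 27+8-15=20; pred: 19+5-3=21
Step 4: prey: 20+6-12=14; pred: 21+4-4=21
Step 5: prey: 14+4-8=10; pred: 21+2-4=19
Step 6: prey: 10+3-5=8; pred: 19+1-3=17
Step 7: prey: 8+2-4=6; pred: 17+1-3=15
Step 8: prey: 6+1-2=5; pred: 15+0-3=12
Step 9: prey: 5+1-1=5; pred: 12+0-2=10
Step 10: prey: 5+1-1=5; pred: 10+0-2=8
Step 11: prey: 5+1-1=5; pred: 8+0-1=7
Step 12: prey: 5+1-1=5; pred: 7+0-1=6
Step 13: prey: 5+1-0=6; pred: 6+0-1=5
Step 14: prey: 6+1-0=7; pred: 5+0-1=4
Step 15: prey: 7+2-0=9; pred: 4+0-0=4
No extinction within 15 steps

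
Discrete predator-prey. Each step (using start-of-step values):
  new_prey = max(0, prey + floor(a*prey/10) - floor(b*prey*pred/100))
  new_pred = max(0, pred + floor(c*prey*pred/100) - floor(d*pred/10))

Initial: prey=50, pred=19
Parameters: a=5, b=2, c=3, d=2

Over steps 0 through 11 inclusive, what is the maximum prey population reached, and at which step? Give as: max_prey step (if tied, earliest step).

Step 1: prey: 50+25-19=56; pred: 19+28-3=44
Step 2: prey: 56+28-49=35; pred: 44+73-8=109
Step 3: prey: 35+17-76=0; pred: 109+114-21=202
Step 4: prey: 0+0-0=0; pred: 202+0-40=162
Step 5: prey: 0+0-0=0; pred: 162+0-32=130
Step 6: prey: 0+0-0=0; pred: 130+0-26=104
Step 7: prey: 0+0-0=0; pred: 104+0-20=84
Step 8: prey: 0+0-0=0; pred: 84+0-16=68
Step 9: prey: 0+0-0=0; pred: 68+0-13=55
Step 10: prey: 0+0-0=0; pred: 55+0-11=44
Step 11: prey: 0+0-0=0; pred: 44+0-8=36
Max prey = 56 at step 1

Answer: 56 1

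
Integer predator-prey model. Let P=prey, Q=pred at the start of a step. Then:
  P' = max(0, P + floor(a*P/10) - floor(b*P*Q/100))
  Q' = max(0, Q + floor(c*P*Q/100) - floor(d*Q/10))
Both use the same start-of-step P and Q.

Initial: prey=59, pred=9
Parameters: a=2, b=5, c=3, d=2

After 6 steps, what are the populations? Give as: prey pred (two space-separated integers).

Step 1: prey: 59+11-26=44; pred: 9+15-1=23
Step 2: prey: 44+8-50=2; pred: 23+30-4=49
Step 3: prey: 2+0-4=0; pred: 49+2-9=42
Step 4: prey: 0+0-0=0; pred: 42+0-8=34
Step 5: prey: 0+0-0=0; pred: 34+0-6=28
Step 6: prey: 0+0-0=0; pred: 28+0-5=23

Answer: 0 23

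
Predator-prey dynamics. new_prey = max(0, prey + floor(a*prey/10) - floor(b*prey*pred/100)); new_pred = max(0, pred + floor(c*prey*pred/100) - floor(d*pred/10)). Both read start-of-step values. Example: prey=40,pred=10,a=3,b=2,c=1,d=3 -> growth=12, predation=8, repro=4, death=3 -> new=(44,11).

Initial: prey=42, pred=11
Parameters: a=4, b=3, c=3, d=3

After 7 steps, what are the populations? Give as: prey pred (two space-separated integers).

Answer: 0 23

Derivation:
Step 1: prey: 42+16-13=45; pred: 11+13-3=21
Step 2: prey: 45+18-28=35; pred: 21+28-6=43
Step 3: prey: 35+14-45=4; pred: 43+45-12=76
Step 4: prey: 4+1-9=0; pred: 76+9-22=63
Step 5: prey: 0+0-0=0; pred: 63+0-18=45
Step 6: prey: 0+0-0=0; pred: 45+0-13=32
Step 7: prey: 0+0-0=0; pred: 32+0-9=23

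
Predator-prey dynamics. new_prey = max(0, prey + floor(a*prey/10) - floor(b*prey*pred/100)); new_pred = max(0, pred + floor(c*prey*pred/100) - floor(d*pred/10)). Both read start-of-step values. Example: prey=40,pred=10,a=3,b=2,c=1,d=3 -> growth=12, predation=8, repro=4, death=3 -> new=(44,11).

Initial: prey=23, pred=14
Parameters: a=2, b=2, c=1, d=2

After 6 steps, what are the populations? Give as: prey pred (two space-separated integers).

Step 1: prey: 23+4-6=21; pred: 14+3-2=15
Step 2: prey: 21+4-6=19; pred: 15+3-3=15
Step 3: prey: 19+3-5=17; pred: 15+2-3=14
Step 4: prey: 17+3-4=16; pred: 14+2-2=14
Step 5: prey: 16+3-4=15; pred: 14+2-2=14
Step 6: prey: 15+3-4=14; pred: 14+2-2=14

Answer: 14 14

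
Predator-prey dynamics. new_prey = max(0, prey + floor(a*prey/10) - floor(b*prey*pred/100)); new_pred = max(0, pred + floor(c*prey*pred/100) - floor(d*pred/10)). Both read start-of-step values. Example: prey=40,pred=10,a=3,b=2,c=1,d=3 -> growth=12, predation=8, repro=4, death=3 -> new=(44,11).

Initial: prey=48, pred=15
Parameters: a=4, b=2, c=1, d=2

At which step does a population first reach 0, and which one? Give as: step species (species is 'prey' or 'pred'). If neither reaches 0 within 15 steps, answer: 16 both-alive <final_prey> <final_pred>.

Answer: 16 both-alive 1 9

Derivation:
Step 1: prey: 48+19-14=53; pred: 15+7-3=19
Step 2: prey: 53+21-20=54; pred: 19+10-3=26
Step 3: prey: 54+21-28=47; pred: 26+14-5=35
Step 4: prey: 47+18-32=33; pred: 35+16-7=44
Step 5: prey: 33+13-29=17; pred: 44+14-8=50
Step 6: prey: 17+6-17=6; pred: 50+8-10=48
Step 7: prey: 6+2-5=3; pred: 48+2-9=41
Step 8: prey: 3+1-2=2; pred: 41+1-8=34
Step 9: prey: 2+0-1=1; pred: 34+0-6=28
Step 10: prey: 1+0-0=1; pred: 28+0-5=23
Step 11: prey: 1+0-0=1; pred: 23+0-4=19
Step 12: prey: 1+0-0=1; pred: 19+0-3=16
Step 13: prey: 1+0-0=1; pred: 16+0-3=13
Step 14: prey: 1+0-0=1; pred: 13+0-2=11
Step 15: prey: 1+0-0=1; pred: 11+0-2=9
No extinction within 15 steps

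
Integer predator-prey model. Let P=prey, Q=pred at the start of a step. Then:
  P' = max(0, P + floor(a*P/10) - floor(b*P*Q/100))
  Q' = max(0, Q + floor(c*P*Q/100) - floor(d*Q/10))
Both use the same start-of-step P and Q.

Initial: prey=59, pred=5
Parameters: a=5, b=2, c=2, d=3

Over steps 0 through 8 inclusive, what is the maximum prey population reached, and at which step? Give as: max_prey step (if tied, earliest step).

Answer: 119 3

Derivation:
Step 1: prey: 59+29-5=83; pred: 5+5-1=9
Step 2: prey: 83+41-14=110; pred: 9+14-2=21
Step 3: prey: 110+55-46=119; pred: 21+46-6=61
Step 4: prey: 119+59-145=33; pred: 61+145-18=188
Step 5: prey: 33+16-124=0; pred: 188+124-56=256
Step 6: prey: 0+0-0=0; pred: 256+0-76=180
Step 7: prey: 0+0-0=0; pred: 180+0-54=126
Step 8: prey: 0+0-0=0; pred: 126+0-37=89
Max prey = 119 at step 3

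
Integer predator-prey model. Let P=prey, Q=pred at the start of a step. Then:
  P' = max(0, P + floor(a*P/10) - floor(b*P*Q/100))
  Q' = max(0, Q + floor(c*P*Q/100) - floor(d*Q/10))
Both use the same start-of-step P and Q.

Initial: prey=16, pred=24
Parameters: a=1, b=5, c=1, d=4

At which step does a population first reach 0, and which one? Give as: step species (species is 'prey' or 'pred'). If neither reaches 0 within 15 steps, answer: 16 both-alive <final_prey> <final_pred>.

Answer: 1 prey

Derivation:
Step 1: prey: 16+1-19=0; pred: 24+3-9=18
First extinction: prey at step 1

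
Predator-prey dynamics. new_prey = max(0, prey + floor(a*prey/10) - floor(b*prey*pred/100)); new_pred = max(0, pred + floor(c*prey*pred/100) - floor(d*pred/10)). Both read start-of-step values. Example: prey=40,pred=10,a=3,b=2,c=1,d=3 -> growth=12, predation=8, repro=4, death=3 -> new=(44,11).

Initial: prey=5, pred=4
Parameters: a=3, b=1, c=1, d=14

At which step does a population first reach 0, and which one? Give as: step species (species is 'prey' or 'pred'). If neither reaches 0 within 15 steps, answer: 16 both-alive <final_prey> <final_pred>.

Answer: 1 pred

Derivation:
Step 1: prey: 5+1-0=6; pred: 4+0-5=0
First extinction: pred at step 1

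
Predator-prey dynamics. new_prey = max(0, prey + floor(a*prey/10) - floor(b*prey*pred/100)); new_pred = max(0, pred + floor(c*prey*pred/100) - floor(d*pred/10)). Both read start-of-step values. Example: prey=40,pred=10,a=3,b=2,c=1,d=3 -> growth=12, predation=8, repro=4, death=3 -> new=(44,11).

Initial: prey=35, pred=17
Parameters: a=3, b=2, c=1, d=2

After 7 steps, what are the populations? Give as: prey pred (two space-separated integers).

Answer: 11 23

Derivation:
Step 1: prey: 35+10-11=34; pred: 17+5-3=19
Step 2: prey: 34+10-12=32; pred: 19+6-3=22
Step 3: prey: 32+9-14=27; pred: 22+7-4=25
Step 4: prey: 27+8-13=22; pred: 25+6-5=26
Step 5: prey: 22+6-11=17; pred: 26+5-5=26
Step 6: prey: 17+5-8=14; pred: 26+4-5=25
Step 7: prey: 14+4-7=11; pred: 25+3-5=23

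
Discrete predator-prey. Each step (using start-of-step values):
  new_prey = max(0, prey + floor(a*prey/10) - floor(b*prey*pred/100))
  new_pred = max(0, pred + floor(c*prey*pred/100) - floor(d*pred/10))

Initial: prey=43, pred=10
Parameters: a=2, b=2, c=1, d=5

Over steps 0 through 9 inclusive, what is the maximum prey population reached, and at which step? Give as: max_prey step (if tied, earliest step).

Answer: 65 9

Derivation:
Step 1: prey: 43+8-8=43; pred: 10+4-5=9
Step 2: prey: 43+8-7=44; pred: 9+3-4=8
Step 3: prey: 44+8-7=45; pred: 8+3-4=7
Step 4: prey: 45+9-6=48; pred: 7+3-3=7
Step 5: prey: 48+9-6=51; pred: 7+3-3=7
Step 6: prey: 51+10-7=54; pred: 7+3-3=7
Step 7: prey: 54+10-7=57; pred: 7+3-3=7
Step 8: prey: 57+11-7=61; pred: 7+3-3=7
Step 9: prey: 61+12-8=65; pred: 7+4-3=8
Max prey = 65 at step 9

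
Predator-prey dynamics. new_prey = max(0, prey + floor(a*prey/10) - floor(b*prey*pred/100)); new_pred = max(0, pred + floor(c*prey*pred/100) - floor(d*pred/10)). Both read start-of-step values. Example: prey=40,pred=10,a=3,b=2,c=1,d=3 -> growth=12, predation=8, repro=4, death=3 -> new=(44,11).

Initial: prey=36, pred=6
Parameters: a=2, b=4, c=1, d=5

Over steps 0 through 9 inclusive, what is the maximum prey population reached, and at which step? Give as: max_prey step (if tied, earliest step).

Step 1: prey: 36+7-8=35; pred: 6+2-3=5
Step 2: prey: 35+7-7=35; pred: 5+1-2=4
Step 3: prey: 35+7-5=37; pred: 4+1-2=3
Step 4: prey: 37+7-4=40; pred: 3+1-1=3
Step 5: prey: 40+8-4=44; pred: 3+1-1=3
Step 6: prey: 44+8-5=47; pred: 3+1-1=3
Step 7: prey: 47+9-5=51; pred: 3+1-1=3
Step 8: prey: 51+10-6=55; pred: 3+1-1=3
Step 9: prey: 55+11-6=60; pred: 3+1-1=3
Max prey = 60 at step 9

Answer: 60 9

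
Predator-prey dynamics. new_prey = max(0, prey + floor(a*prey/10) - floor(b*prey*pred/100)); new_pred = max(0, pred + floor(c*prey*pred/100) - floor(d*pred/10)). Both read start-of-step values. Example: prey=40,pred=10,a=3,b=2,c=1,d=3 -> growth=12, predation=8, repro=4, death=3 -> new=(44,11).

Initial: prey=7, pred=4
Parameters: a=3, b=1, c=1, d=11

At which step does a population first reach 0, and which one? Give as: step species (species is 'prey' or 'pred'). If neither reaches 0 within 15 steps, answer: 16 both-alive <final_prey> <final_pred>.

Step 1: prey: 7+2-0=9; pred: 4+0-4=0
First extinction: pred at step 1

Answer: 1 pred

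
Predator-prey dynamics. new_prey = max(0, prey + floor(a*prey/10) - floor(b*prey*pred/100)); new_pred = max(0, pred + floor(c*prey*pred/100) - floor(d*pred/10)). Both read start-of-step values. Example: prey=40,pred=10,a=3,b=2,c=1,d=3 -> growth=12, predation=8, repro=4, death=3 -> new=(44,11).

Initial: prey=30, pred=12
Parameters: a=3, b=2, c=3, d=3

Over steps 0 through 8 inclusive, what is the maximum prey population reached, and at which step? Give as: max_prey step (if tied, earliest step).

Step 1: prey: 30+9-7=32; pred: 12+10-3=19
Step 2: prey: 32+9-12=29; pred: 19+18-5=32
Step 3: prey: 29+8-18=19; pred: 32+27-9=50
Step 4: prey: 19+5-19=5; pred: 50+28-15=63
Step 5: prey: 5+1-6=0; pred: 63+9-18=54
Step 6: prey: 0+0-0=0; pred: 54+0-16=38
Step 7: prey: 0+0-0=0; pred: 38+0-11=27
Step 8: prey: 0+0-0=0; pred: 27+0-8=19
Max prey = 32 at step 1

Answer: 32 1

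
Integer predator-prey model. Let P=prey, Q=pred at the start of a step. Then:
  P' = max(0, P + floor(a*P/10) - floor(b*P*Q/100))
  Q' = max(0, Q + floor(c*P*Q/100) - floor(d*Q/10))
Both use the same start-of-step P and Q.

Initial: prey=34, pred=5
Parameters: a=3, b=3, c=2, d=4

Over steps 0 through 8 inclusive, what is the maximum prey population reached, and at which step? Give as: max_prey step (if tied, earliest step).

Answer: 45 3

Derivation:
Step 1: prey: 34+10-5=39; pred: 5+3-2=6
Step 2: prey: 39+11-7=43; pred: 6+4-2=8
Step 3: prey: 43+12-10=45; pred: 8+6-3=11
Step 4: prey: 45+13-14=44; pred: 11+9-4=16
Step 5: prey: 44+13-21=36; pred: 16+14-6=24
Step 6: prey: 36+10-25=21; pred: 24+17-9=32
Step 7: prey: 21+6-20=7; pred: 32+13-12=33
Step 8: prey: 7+2-6=3; pred: 33+4-13=24
Max prey = 45 at step 3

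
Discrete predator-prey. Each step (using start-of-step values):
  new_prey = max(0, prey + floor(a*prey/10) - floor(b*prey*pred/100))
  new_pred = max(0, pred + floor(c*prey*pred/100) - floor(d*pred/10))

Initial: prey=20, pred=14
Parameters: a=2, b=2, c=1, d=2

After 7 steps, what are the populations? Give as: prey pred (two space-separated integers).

Answer: 12 12

Derivation:
Step 1: prey: 20+4-5=19; pred: 14+2-2=14
Step 2: prey: 19+3-5=17; pred: 14+2-2=14
Step 3: prey: 17+3-4=16; pred: 14+2-2=14
Step 4: prey: 16+3-4=15; pred: 14+2-2=14
Step 5: prey: 15+3-4=14; pred: 14+2-2=14
Step 6: prey: 14+2-3=13; pred: 14+1-2=13
Step 7: prey: 13+2-3=12; pred: 13+1-2=12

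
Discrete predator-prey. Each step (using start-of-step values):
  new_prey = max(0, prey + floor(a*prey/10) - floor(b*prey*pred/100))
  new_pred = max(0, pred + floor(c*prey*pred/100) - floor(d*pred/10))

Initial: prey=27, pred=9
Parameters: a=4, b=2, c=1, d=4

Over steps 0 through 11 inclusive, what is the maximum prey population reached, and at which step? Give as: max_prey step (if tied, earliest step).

Answer: 108 7

Derivation:
Step 1: prey: 27+10-4=33; pred: 9+2-3=8
Step 2: prey: 33+13-5=41; pred: 8+2-3=7
Step 3: prey: 41+16-5=52; pred: 7+2-2=7
Step 4: prey: 52+20-7=65; pred: 7+3-2=8
Step 5: prey: 65+26-10=81; pred: 8+5-3=10
Step 6: prey: 81+32-16=97; pred: 10+8-4=14
Step 7: prey: 97+38-27=108; pred: 14+13-5=22
Step 8: prey: 108+43-47=104; pred: 22+23-8=37
Step 9: prey: 104+41-76=69; pred: 37+38-14=61
Step 10: prey: 69+27-84=12; pred: 61+42-24=79
Step 11: prey: 12+4-18=0; pred: 79+9-31=57
Max prey = 108 at step 7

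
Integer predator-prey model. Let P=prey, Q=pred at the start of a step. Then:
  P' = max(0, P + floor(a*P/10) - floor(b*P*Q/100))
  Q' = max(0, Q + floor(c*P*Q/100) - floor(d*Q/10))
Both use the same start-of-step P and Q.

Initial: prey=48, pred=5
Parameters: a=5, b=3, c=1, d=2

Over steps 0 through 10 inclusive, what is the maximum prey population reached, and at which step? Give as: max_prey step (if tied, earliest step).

Step 1: prey: 48+24-7=65; pred: 5+2-1=6
Step 2: prey: 65+32-11=86; pred: 6+3-1=8
Step 3: prey: 86+43-20=109; pred: 8+6-1=13
Step 4: prey: 109+54-42=121; pred: 13+14-2=25
Step 5: prey: 121+60-90=91; pred: 25+30-5=50
Step 6: prey: 91+45-136=0; pred: 50+45-10=85
Step 7: prey: 0+0-0=0; pred: 85+0-17=68
Step 8: prey: 0+0-0=0; pred: 68+0-13=55
Step 9: prey: 0+0-0=0; pred: 55+0-11=44
Step 10: prey: 0+0-0=0; pred: 44+0-8=36
Max prey = 121 at step 4

Answer: 121 4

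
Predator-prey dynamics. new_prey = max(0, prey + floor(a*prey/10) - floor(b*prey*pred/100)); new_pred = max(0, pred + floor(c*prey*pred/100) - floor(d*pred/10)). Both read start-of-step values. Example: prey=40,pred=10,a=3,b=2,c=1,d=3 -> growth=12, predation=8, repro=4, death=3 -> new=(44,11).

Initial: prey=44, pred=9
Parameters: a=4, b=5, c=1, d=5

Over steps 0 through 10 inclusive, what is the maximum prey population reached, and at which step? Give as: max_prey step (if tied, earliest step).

Answer: 85 9

Derivation:
Step 1: prey: 44+17-19=42; pred: 9+3-4=8
Step 2: prey: 42+16-16=42; pred: 8+3-4=7
Step 3: prey: 42+16-14=44; pred: 7+2-3=6
Step 4: prey: 44+17-13=48; pred: 6+2-3=5
Step 5: prey: 48+19-12=55; pred: 5+2-2=5
Step 6: prey: 55+22-13=64; pred: 5+2-2=5
Step 7: prey: 64+25-16=73; pred: 5+3-2=6
Step 8: prey: 73+29-21=81; pred: 6+4-3=7
Step 9: prey: 81+32-28=85; pred: 7+5-3=9
Step 10: prey: 85+34-38=81; pred: 9+7-4=12
Max prey = 85 at step 9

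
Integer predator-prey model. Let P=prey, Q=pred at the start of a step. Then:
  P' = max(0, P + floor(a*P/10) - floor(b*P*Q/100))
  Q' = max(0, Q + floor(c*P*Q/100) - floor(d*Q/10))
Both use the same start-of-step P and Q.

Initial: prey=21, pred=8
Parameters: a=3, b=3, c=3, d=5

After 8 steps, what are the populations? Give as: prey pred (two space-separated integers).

Answer: 11 16

Derivation:
Step 1: prey: 21+6-5=22; pred: 8+5-4=9
Step 2: prey: 22+6-5=23; pred: 9+5-4=10
Step 3: prey: 23+6-6=23; pred: 10+6-5=11
Step 4: prey: 23+6-7=22; pred: 11+7-5=13
Step 5: prey: 22+6-8=20; pred: 13+8-6=15
Step 6: prey: 20+6-9=17; pred: 15+9-7=17
Step 7: prey: 17+5-8=14; pred: 17+8-8=17
Step 8: prey: 14+4-7=11; pred: 17+7-8=16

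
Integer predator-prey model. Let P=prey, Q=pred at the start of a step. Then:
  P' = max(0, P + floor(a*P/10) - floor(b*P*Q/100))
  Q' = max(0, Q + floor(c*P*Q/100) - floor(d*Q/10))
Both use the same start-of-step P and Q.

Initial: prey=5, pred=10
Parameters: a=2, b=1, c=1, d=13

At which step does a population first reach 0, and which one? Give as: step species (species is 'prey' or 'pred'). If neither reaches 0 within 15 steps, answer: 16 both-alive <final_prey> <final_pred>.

Step 1: prey: 5+1-0=6; pred: 10+0-13=0
First extinction: pred at step 1

Answer: 1 pred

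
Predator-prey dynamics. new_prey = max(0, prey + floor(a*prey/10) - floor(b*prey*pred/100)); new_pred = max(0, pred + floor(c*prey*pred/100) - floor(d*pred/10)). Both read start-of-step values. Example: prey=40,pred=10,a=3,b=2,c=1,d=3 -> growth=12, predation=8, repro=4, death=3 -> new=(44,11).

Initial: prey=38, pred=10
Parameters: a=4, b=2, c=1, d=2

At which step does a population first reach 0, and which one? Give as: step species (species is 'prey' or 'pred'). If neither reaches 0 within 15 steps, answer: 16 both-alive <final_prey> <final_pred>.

Answer: 16 both-alive 1 13

Derivation:
Step 1: prey: 38+15-7=46; pred: 10+3-2=11
Step 2: prey: 46+18-10=54; pred: 11+5-2=14
Step 3: prey: 54+21-15=60; pred: 14+7-2=19
Step 4: prey: 60+24-22=62; pred: 19+11-3=27
Step 5: prey: 62+24-33=53; pred: 27+16-5=38
Step 6: prey: 53+21-40=34; pred: 38+20-7=51
Step 7: prey: 34+13-34=13; pred: 51+17-10=58
Step 8: prey: 13+5-15=3; pred: 58+7-11=54
Step 9: prey: 3+1-3=1; pred: 54+1-10=45
Step 10: prey: 1+0-0=1; pred: 45+0-9=36
Step 11: prey: 1+0-0=1; pred: 36+0-7=29
Step 12: prey: 1+0-0=1; pred: 29+0-5=24
Step 13: prey: 1+0-0=1; pred: 24+0-4=20
Step 14: prey: 1+0-0=1; pred: 20+0-4=16
Step 15: prey: 1+0-0=1; pred: 16+0-3=13
No extinction within 15 steps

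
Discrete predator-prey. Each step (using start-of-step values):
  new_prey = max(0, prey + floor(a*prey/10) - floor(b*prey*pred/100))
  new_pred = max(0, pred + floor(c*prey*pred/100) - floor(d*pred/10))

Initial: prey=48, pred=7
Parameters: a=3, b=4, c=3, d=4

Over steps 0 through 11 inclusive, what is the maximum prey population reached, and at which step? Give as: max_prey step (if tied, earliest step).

Answer: 49 1

Derivation:
Step 1: prey: 48+14-13=49; pred: 7+10-2=15
Step 2: prey: 49+14-29=34; pred: 15+22-6=31
Step 3: prey: 34+10-42=2; pred: 31+31-12=50
Step 4: prey: 2+0-4=0; pred: 50+3-20=33
Step 5: prey: 0+0-0=0; pred: 33+0-13=20
Step 6: prey: 0+0-0=0; pred: 20+0-8=12
Step 7: prey: 0+0-0=0; pred: 12+0-4=8
Step 8: prey: 0+0-0=0; pred: 8+0-3=5
Step 9: prey: 0+0-0=0; pred: 5+0-2=3
Step 10: prey: 0+0-0=0; pred: 3+0-1=2
Step 11: prey: 0+0-0=0; pred: 2+0-0=2
Max prey = 49 at step 1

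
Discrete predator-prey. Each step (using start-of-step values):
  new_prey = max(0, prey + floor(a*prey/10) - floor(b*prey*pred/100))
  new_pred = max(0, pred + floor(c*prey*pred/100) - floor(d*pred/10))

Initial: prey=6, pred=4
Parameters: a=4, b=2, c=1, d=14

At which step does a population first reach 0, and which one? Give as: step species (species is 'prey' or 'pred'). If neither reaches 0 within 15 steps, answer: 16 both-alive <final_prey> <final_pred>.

Step 1: prey: 6+2-0=8; pred: 4+0-5=0
First extinction: pred at step 1

Answer: 1 pred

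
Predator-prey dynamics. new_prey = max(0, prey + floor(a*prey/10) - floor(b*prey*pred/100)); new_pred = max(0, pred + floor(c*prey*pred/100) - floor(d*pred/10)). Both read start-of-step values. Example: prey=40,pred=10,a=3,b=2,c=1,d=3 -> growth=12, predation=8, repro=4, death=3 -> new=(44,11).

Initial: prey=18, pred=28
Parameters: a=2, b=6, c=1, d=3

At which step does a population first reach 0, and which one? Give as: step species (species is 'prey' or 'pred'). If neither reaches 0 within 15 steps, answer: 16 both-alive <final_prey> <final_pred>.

Answer: 1 prey

Derivation:
Step 1: prey: 18+3-30=0; pred: 28+5-8=25
First extinction: prey at step 1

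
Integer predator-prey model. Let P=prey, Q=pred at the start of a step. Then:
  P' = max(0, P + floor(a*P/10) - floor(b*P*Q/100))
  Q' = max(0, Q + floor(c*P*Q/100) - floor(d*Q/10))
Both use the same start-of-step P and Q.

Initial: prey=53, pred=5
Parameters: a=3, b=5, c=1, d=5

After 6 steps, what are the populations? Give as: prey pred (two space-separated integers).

Step 1: prey: 53+15-13=55; pred: 5+2-2=5
Step 2: prey: 55+16-13=58; pred: 5+2-2=5
Step 3: prey: 58+17-14=61; pred: 5+2-2=5
Step 4: prey: 61+18-15=64; pred: 5+3-2=6
Step 5: prey: 64+19-19=64; pred: 6+3-3=6
Step 6: prey: 64+19-19=64; pred: 6+3-3=6

Answer: 64 6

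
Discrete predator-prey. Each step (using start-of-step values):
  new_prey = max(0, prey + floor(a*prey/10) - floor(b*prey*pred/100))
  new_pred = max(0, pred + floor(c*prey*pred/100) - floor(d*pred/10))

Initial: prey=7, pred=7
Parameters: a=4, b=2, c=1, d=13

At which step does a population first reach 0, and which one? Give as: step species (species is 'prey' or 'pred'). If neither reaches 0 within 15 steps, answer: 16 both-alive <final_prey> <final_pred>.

Step 1: prey: 7+2-0=9; pred: 7+0-9=0
First extinction: pred at step 1

Answer: 1 pred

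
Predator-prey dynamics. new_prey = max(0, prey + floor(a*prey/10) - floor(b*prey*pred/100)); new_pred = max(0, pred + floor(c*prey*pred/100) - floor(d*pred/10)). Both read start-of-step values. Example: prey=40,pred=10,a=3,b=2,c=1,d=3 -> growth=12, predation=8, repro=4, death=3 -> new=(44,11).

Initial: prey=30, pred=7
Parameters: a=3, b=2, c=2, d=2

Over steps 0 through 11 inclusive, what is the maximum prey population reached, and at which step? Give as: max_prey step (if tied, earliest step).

Step 1: prey: 30+9-4=35; pred: 7+4-1=10
Step 2: prey: 35+10-7=38; pred: 10+7-2=15
Step 3: prey: 38+11-11=38; pred: 15+11-3=23
Step 4: prey: 38+11-17=32; pred: 23+17-4=36
Step 5: prey: 32+9-23=18; pred: 36+23-7=52
Step 6: prey: 18+5-18=5; pred: 52+18-10=60
Step 7: prey: 5+1-6=0; pred: 60+6-12=54
Step 8: prey: 0+0-0=0; pred: 54+0-10=44
Step 9: prey: 0+0-0=0; pred: 44+0-8=36
Step 10: prey: 0+0-0=0; pred: 36+0-7=29
Step 11: prey: 0+0-0=0; pred: 29+0-5=24
Max prey = 38 at step 2

Answer: 38 2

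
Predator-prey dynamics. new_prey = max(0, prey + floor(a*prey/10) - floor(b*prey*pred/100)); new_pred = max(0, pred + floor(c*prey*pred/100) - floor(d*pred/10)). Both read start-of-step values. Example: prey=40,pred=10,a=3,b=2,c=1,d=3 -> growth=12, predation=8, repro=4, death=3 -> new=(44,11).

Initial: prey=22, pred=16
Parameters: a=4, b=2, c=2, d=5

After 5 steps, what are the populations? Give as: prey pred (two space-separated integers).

Step 1: prey: 22+8-7=23; pred: 16+7-8=15
Step 2: prey: 23+9-6=26; pred: 15+6-7=14
Step 3: prey: 26+10-7=29; pred: 14+7-7=14
Step 4: prey: 29+11-8=32; pred: 14+8-7=15
Step 5: prey: 32+12-9=35; pred: 15+9-7=17

Answer: 35 17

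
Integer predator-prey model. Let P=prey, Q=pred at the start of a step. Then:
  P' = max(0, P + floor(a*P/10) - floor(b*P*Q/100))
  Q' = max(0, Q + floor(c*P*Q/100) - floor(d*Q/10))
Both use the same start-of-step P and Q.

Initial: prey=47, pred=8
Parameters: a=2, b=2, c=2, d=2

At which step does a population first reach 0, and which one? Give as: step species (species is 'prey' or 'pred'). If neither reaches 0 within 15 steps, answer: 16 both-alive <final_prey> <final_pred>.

Answer: 5 prey

Derivation:
Step 1: prey: 47+9-7=49; pred: 8+7-1=14
Step 2: prey: 49+9-13=45; pred: 14+13-2=25
Step 3: prey: 45+9-22=32; pred: 25+22-5=42
Step 4: prey: 32+6-26=12; pred: 42+26-8=60
Step 5: prey: 12+2-14=0; pred: 60+14-12=62
First extinction: prey at step 5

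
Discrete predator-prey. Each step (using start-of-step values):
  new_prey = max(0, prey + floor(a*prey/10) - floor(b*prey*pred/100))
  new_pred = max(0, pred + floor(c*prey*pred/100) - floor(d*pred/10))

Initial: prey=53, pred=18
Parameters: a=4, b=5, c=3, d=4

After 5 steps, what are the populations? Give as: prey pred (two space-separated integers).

Step 1: prey: 53+21-47=27; pred: 18+28-7=39
Step 2: prey: 27+10-52=0; pred: 39+31-15=55
Step 3: prey: 0+0-0=0; pred: 55+0-22=33
Step 4: prey: 0+0-0=0; pred: 33+0-13=20
Step 5: prey: 0+0-0=0; pred: 20+0-8=12

Answer: 0 12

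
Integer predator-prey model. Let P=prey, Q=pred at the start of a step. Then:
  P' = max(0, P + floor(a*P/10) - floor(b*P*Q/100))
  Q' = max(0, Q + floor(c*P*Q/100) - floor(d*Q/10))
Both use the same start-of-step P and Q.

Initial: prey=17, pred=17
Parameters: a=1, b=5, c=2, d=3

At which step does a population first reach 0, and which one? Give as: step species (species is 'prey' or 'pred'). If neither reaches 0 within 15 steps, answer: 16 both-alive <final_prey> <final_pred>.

Step 1: prey: 17+1-14=4; pred: 17+5-5=17
Step 2: prey: 4+0-3=1; pred: 17+1-5=13
Step 3: prey: 1+0-0=1; pred: 13+0-3=10
Step 4: prey: 1+0-0=1; pred: 10+0-3=7
Step 5: prey: 1+0-0=1; pred: 7+0-2=5
Step 6: prey: 1+0-0=1; pred: 5+0-1=4
Step 7: prey: 1+0-0=1; pred: 4+0-1=3
Step 8: prey: 1+0-0=1; pred: 3+0-0=3
Steps 9-15: state stable at prey=1, pred=3 (no change)
No extinction within 15 steps

Answer: 16 both-alive 1 3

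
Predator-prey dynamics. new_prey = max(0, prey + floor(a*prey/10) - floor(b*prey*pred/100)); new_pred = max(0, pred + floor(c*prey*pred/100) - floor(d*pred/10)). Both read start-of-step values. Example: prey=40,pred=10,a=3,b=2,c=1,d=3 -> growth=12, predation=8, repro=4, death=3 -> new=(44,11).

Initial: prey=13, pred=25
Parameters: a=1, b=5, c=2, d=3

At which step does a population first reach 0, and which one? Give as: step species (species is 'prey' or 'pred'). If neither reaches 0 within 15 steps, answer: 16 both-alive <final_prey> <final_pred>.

Answer: 1 prey

Derivation:
Step 1: prey: 13+1-16=0; pred: 25+6-7=24
First extinction: prey at step 1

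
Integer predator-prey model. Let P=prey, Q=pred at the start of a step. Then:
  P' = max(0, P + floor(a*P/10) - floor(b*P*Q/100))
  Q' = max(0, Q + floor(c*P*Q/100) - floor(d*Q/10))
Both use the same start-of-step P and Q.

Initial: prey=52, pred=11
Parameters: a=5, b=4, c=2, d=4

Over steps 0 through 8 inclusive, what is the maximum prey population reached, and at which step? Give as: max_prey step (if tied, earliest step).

Answer: 56 1

Derivation:
Step 1: prey: 52+26-22=56; pred: 11+11-4=18
Step 2: prey: 56+28-40=44; pred: 18+20-7=31
Step 3: prey: 44+22-54=12; pred: 31+27-12=46
Step 4: prey: 12+6-22=0; pred: 46+11-18=39
Step 5: prey: 0+0-0=0; pred: 39+0-15=24
Step 6: prey: 0+0-0=0; pred: 24+0-9=15
Step 7: prey: 0+0-0=0; pred: 15+0-6=9
Step 8: prey: 0+0-0=0; pred: 9+0-3=6
Max prey = 56 at step 1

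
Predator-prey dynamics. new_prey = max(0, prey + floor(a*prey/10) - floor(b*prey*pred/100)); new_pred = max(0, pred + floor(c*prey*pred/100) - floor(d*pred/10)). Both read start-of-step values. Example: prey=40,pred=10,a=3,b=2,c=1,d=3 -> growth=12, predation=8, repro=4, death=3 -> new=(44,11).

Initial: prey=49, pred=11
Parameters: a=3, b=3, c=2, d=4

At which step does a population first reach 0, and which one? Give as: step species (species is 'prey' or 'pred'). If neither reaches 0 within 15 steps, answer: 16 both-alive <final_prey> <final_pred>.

Answer: 16 both-alive 1 2

Derivation:
Step 1: prey: 49+14-16=47; pred: 11+10-4=17
Step 2: prey: 47+14-23=38; pred: 17+15-6=26
Step 3: prey: 38+11-29=20; pred: 26+19-10=35
Step 4: prey: 20+6-21=5; pred: 35+14-14=35
Step 5: prey: 5+1-5=1; pred: 35+3-14=24
Step 6: prey: 1+0-0=1; pred: 24+0-9=15
Step 7: prey: 1+0-0=1; pred: 15+0-6=9
Step 8: prey: 1+0-0=1; pred: 9+0-3=6
Step 9: prey: 1+0-0=1; pred: 6+0-2=4
Step 10: prey: 1+0-0=1; pred: 4+0-1=3
Step 11: prey: 1+0-0=1; pred: 3+0-1=2
Step 12: prey: 1+0-0=1; pred: 2+0-0=2
Steps 13-15: state stable at prey=1, pred=2 (no change)
No extinction within 15 steps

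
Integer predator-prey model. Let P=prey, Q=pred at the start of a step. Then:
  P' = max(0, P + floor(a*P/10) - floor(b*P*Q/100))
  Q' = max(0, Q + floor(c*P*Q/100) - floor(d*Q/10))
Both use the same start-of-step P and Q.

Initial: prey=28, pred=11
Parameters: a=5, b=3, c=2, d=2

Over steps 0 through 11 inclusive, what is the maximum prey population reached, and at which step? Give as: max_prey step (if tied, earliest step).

Answer: 35 2

Derivation:
Step 1: prey: 28+14-9=33; pred: 11+6-2=15
Step 2: prey: 33+16-14=35; pred: 15+9-3=21
Step 3: prey: 35+17-22=30; pred: 21+14-4=31
Step 4: prey: 30+15-27=18; pred: 31+18-6=43
Step 5: prey: 18+9-23=4; pred: 43+15-8=50
Step 6: prey: 4+2-6=0; pred: 50+4-10=44
Step 7: prey: 0+0-0=0; pred: 44+0-8=36
Step 8: prey: 0+0-0=0; pred: 36+0-7=29
Step 9: prey: 0+0-0=0; pred: 29+0-5=24
Step 10: prey: 0+0-0=0; pred: 24+0-4=20
Step 11: prey: 0+0-0=0; pred: 20+0-4=16
Max prey = 35 at step 2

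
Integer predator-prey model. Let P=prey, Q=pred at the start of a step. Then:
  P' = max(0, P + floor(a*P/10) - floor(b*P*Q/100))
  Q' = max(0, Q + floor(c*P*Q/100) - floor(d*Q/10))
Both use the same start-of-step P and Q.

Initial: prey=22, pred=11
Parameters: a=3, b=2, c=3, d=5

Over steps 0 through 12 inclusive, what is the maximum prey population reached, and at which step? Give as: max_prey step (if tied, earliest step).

Step 1: prey: 22+6-4=24; pred: 11+7-5=13
Step 2: prey: 24+7-6=25; pred: 13+9-6=16
Step 3: prey: 25+7-8=24; pred: 16+12-8=20
Step 4: prey: 24+7-9=22; pred: 20+14-10=24
Step 5: prey: 22+6-10=18; pred: 24+15-12=27
Step 6: prey: 18+5-9=14; pred: 27+14-13=28
Step 7: prey: 14+4-7=11; pred: 28+11-14=25
Step 8: prey: 11+3-5=9; pred: 25+8-12=21
Step 9: prey: 9+2-3=8; pred: 21+5-10=16
Step 10: prey: 8+2-2=8; pred: 16+3-8=11
Step 11: prey: 8+2-1=9; pred: 11+2-5=8
Step 12: prey: 9+2-1=10; pred: 8+2-4=6
Max prey = 25 at step 2

Answer: 25 2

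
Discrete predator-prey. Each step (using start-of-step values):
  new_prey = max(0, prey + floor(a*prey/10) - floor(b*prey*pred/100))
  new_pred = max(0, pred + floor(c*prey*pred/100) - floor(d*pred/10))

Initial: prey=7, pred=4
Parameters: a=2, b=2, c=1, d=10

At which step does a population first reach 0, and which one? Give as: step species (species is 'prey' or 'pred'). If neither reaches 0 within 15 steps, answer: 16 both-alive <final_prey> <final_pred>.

Step 1: prey: 7+1-0=8; pred: 4+0-4=0
First extinction: pred at step 1

Answer: 1 pred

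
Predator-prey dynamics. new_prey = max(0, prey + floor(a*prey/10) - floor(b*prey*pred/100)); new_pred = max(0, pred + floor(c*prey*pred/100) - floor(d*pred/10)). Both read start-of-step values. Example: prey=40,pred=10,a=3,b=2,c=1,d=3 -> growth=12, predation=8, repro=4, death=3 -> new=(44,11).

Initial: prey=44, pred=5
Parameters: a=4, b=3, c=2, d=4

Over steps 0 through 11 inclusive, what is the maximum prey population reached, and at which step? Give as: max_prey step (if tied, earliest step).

Step 1: prey: 44+17-6=55; pred: 5+4-2=7
Step 2: prey: 55+22-11=66; pred: 7+7-2=12
Step 3: prey: 66+26-23=69; pred: 12+15-4=23
Step 4: prey: 69+27-47=49; pred: 23+31-9=45
Step 5: prey: 49+19-66=2; pred: 45+44-18=71
Step 6: prey: 2+0-4=0; pred: 71+2-28=45
Step 7: prey: 0+0-0=0; pred: 45+0-18=27
Step 8: prey: 0+0-0=0; pred: 27+0-10=17
Step 9: prey: 0+0-0=0; pred: 17+0-6=11
Step 10: prey: 0+0-0=0; pred: 11+0-4=7
Step 11: prey: 0+0-0=0; pred: 7+0-2=5
Max prey = 69 at step 3

Answer: 69 3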